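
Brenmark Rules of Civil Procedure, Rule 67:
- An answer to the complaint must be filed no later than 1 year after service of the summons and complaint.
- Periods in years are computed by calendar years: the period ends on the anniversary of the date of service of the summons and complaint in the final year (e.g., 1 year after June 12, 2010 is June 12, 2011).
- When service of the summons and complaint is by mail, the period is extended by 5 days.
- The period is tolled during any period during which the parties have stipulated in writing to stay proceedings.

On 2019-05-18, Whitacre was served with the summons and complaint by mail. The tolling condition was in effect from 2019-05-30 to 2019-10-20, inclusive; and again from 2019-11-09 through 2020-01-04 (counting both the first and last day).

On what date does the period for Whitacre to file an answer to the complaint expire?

December 10, 2020

1 year after 2019-05-18 is May 18, 2020.
Service was by mail, adding 5 days: May 18, 2020 + 5 days = May 23, 2020.
From May 30, 2019 through October 20, 2019 inclusive is 144 days; tolling adds 144 days: May 23, 2020 + 144 days = October 14, 2020.
From November 9, 2019 through January 4, 2020 inclusive is 57 days; tolling adds 57 days: October 14, 2020 + 57 days = December 10, 2020.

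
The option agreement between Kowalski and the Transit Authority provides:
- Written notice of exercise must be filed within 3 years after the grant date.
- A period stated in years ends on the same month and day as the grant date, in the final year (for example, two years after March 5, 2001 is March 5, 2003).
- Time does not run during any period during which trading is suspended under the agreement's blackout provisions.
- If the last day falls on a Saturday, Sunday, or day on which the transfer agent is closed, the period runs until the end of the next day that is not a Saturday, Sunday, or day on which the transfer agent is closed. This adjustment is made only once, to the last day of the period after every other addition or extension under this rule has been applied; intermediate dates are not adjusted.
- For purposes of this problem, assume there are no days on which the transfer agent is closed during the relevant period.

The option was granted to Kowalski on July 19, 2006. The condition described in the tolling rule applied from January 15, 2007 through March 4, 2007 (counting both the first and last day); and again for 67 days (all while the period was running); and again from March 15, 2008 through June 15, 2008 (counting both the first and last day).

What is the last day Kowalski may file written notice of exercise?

3 years after July 19, 2006 is July 19, 2009.
From January 15, 2007 through March 4, 2007 inclusive is 49 days; tolling adds 49 days: July 19, 2009 + 49 days = September 6, 2009.
Tolling adds 67 days: September 6, 2009 + 67 days = November 12, 2009.
From March 15, 2008 through June 15, 2008 inclusive is 93 days; tolling adds 93 days: November 12, 2009 + 93 days = February 13, 2010.
February 13, 2010 is Saturday; February 14, 2010 is Sunday. The next qualifying day is February 15, 2010.

February 15, 2010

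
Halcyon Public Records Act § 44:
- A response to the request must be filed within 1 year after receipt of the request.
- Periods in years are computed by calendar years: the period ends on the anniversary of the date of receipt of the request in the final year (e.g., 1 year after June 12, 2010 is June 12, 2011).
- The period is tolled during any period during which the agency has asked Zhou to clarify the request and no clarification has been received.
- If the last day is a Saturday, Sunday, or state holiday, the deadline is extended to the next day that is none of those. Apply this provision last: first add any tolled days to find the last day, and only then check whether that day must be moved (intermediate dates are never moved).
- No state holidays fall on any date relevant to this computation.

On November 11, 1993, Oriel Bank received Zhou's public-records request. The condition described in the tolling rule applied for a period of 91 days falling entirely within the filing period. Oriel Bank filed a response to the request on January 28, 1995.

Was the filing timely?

1 year after November 11, 1993 is November 11, 1994.
Tolling adds 91 days: November 11, 1994 + 91 days = February 10, 1995.
February 10, 1995 is a Friday and not a state holiday, so no extension applies.
The deadline is February 10, 1995; the filing on January 28, 1995 is on or before that date.

Yes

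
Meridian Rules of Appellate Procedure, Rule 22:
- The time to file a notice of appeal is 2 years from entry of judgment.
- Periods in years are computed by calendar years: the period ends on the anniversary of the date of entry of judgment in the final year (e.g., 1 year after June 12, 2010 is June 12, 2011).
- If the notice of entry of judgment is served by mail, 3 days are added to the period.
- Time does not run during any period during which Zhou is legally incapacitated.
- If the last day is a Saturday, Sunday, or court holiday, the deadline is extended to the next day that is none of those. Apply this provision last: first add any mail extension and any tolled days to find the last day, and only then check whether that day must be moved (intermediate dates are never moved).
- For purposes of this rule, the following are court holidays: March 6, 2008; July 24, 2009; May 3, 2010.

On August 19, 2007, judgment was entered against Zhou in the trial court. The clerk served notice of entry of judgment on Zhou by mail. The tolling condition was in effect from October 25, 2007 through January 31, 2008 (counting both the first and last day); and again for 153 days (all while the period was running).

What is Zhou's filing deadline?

2 years after August 19, 2007 is August 19, 2009.
Service was by mail, adding 3 days: August 19, 2009 + 3 days = August 22, 2009.
From October 25, 2007 through January 31, 2008 inclusive is 99 days; tolling adds 99 days: August 22, 2009 + 99 days = November 29, 2009.
Tolling adds 153 days: November 29, 2009 + 153 days = May 1, 2010.
May 1, 2010 is Saturday; May 2, 2010 is Sunday; May 3, 2010 is a listed holiday. The next qualifying day is May 4, 2010.

May 4, 2010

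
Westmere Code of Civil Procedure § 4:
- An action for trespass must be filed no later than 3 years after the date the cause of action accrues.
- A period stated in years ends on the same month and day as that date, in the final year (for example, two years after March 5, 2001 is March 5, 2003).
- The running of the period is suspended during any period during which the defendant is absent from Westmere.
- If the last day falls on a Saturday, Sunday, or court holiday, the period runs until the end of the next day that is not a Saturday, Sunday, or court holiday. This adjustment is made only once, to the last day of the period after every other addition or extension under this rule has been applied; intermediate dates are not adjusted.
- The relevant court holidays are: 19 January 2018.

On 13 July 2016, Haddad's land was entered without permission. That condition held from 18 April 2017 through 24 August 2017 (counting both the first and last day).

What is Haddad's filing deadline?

November 19, 2019

3 years after 13 July 2016 is July 13, 2019.
From April 18, 2017 through August 24, 2017 inclusive is 129 days; tolling adds 129 days: July 13, 2019 + 129 days = November 19, 2019.
November 19, 2019 is a Tuesday and not a court holiday, so no extension applies.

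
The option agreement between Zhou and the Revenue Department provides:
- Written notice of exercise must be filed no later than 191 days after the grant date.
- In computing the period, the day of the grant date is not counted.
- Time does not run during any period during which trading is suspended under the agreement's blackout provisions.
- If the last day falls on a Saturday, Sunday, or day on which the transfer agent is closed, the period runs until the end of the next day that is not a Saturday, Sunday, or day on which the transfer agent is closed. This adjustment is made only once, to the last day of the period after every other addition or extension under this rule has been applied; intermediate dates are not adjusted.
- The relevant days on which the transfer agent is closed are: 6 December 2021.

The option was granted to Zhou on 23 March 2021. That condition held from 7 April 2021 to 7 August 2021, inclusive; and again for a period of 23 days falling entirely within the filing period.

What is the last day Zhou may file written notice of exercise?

191 days after 23 March 2021 is September 30, 2021.
From April 7, 2021 through August 7, 2021 inclusive is 123 days; tolling adds 123 days: September 30, 2021 + 123 days = January 31, 2022.
Tolling adds 23 days: January 31, 2022 + 23 days = February 23, 2022.
February 23, 2022 is a Wednesday and not a day on which the transfer agent is closed, so no extension applies.

February 23, 2022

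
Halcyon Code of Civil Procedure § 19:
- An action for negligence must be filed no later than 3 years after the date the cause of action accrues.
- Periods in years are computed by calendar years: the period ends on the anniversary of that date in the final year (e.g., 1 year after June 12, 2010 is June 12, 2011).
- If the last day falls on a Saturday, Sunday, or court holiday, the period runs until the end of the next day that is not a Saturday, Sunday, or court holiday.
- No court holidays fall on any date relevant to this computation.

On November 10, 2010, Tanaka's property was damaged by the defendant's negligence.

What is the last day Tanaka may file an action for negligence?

3 years after November 10, 2010 is November 10, 2013.
November 10, 2013 is Sunday. The next qualifying day is November 11, 2013.

November 11, 2013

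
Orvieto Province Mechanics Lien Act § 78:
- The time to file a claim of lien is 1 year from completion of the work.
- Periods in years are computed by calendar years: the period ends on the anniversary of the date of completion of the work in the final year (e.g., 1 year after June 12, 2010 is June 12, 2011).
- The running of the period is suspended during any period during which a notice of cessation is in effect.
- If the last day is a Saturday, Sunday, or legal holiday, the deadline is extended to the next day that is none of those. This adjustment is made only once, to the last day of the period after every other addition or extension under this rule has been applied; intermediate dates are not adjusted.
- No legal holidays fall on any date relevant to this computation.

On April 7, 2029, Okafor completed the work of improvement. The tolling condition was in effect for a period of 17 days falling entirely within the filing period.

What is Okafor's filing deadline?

April 24, 2030

1 year after April 7, 2029 is April 7, 2030.
Tolling adds 17 days: April 7, 2030 + 17 days = April 24, 2030.
April 24, 2030 is a Wednesday and not a legal holiday, so no extension applies.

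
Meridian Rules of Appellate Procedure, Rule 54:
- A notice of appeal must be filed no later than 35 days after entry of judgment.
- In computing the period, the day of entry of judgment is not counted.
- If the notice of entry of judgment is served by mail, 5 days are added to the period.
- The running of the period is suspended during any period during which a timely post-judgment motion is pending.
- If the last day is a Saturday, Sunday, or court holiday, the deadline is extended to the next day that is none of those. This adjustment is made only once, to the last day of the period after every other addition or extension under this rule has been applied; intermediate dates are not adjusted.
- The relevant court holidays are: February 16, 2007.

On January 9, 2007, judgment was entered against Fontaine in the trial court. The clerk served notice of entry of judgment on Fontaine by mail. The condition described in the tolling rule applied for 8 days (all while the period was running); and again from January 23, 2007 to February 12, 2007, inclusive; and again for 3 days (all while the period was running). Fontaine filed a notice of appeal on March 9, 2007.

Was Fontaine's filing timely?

Yes

35 days after January 9, 2007 is February 13, 2007.
Service was by mail, adding 5 days: February 13, 2007 + 5 days = February 18, 2007.
Tolling adds 8 days: February 18, 2007 + 8 days = February 26, 2007.
From January 23, 2007 through February 12, 2007 inclusive is 21 days; tolling adds 21 days: February 26, 2007 + 21 days = March 19, 2007.
Tolling adds 3 days: March 19, 2007 + 3 days = March 22, 2007.
March 22, 2007 is a Thursday and not a court holiday, so no extension applies.
The deadline is March 22, 2007; the filing on March 9, 2007 is on or before that date.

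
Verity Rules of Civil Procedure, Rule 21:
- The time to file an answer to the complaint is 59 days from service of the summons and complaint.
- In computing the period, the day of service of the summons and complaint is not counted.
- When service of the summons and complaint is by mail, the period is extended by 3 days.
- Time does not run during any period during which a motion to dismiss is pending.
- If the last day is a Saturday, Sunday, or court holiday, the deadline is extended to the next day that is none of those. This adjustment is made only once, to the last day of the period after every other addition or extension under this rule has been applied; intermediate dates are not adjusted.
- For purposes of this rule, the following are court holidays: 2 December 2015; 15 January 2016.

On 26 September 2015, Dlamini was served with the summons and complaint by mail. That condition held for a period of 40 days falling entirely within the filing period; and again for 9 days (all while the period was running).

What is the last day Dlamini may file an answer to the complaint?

59 days after 26 September 2015 is November 24, 2015.
Service was by mail, adding 3 days: November 24, 2015 + 3 days = November 27, 2015.
Tolling adds 40 days: November 27, 2015 + 40 days = January 6, 2016.
Tolling adds 9 days: January 6, 2016 + 9 days = January 15, 2016.
January 15, 2016 is a listed holiday; January 16, 2016 is Saturday; January 17, 2016 is Sunday. The next qualifying day is January 18, 2016.

January 18, 2016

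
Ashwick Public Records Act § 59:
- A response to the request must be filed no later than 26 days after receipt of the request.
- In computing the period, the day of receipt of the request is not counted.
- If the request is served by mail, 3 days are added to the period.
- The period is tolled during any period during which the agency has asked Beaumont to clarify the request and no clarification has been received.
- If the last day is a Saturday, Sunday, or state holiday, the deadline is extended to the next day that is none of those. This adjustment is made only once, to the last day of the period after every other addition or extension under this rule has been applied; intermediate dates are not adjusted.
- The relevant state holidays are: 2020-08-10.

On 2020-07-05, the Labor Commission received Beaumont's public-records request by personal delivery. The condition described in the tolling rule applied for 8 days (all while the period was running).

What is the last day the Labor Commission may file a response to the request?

August 11, 2020

26 days after 2020-07-05 is July 31, 2020.
Service was not by mail, so no mail extension applies.
Tolling adds 8 days: July 31, 2020 + 8 days = August 8, 2020.
August 8, 2020 is Saturday; August 9, 2020 is Sunday; August 10, 2020 is a listed holiday. The next qualifying day is August 11, 2020.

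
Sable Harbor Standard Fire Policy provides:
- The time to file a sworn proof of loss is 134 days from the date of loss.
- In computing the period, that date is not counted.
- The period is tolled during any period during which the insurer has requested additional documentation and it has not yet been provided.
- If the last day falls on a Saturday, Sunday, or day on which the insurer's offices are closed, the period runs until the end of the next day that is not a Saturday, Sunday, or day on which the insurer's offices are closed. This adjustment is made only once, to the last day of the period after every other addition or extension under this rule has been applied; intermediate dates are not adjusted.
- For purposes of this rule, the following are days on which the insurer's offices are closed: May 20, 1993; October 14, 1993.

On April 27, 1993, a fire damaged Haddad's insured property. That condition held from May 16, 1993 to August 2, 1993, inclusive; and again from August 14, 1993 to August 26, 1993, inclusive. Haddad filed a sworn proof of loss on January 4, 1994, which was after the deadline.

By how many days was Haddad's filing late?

134 days after April 27, 1993 is September 8, 1993.
From May 16, 1993 through August 2, 1993 inclusive is 79 days; tolling adds 79 days: September 8, 1993 + 79 days = November 26, 1993.
From August 14, 1993 through August 26, 1993 inclusive is 13 days; tolling adds 13 days: November 26, 1993 + 13 days = December 9, 1993.
December 9, 1993 is a Thursday and not a day on which the insurer's offices are closed, so no extension applies.
The deadline is December 9, 1993; from December 9, 1993 to January 4, 1994 is 26 days.

26 days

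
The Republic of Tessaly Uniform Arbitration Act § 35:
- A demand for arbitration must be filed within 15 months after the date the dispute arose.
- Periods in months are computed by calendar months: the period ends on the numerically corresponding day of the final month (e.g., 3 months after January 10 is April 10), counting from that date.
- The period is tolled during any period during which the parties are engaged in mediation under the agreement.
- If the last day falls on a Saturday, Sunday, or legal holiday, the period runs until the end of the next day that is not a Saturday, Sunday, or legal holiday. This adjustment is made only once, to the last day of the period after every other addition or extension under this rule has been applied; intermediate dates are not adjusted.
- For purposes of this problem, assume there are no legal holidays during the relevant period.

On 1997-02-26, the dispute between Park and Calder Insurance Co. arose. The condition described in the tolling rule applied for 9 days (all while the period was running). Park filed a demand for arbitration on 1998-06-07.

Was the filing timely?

15 months after 1997-02-26 is May 26, 1998.
Tolling adds 9 days: May 26, 1998 + 9 days = June 4, 1998.
June 4, 1998 is a Thursday and not a legal holiday, so no extension applies.
The deadline is June 4, 1998; the filing on June 7, 1998 is after that date.

No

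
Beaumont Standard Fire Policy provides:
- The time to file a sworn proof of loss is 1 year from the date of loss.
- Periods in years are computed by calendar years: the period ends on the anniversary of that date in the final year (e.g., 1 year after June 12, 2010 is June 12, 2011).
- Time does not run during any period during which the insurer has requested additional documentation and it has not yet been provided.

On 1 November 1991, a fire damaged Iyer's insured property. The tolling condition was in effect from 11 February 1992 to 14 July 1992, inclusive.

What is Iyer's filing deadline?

1 year after 1 November 1991 is November 1, 1992.
From February 11, 1992 through July 14, 1992 inclusive is 155 days; tolling adds 155 days: November 1, 1992 + 155 days = April 5, 1993.

April 5, 1993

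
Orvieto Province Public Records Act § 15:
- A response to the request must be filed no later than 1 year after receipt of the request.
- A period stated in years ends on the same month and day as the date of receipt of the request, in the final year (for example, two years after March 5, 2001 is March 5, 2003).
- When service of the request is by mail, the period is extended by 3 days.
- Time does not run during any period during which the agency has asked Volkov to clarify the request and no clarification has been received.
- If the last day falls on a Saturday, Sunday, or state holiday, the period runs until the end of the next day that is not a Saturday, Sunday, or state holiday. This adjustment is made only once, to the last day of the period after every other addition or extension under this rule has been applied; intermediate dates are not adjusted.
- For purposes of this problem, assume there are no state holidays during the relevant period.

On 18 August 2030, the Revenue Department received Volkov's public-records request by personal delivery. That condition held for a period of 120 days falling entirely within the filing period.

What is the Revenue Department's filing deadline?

December 16, 2031

1 year after 18 August 2030 is August 18, 2031.
Service was not by mail, so no mail extension applies.
Tolling adds 120 days: August 18, 2031 + 120 days = December 16, 2031.
December 16, 2031 is a Tuesday and not a state holiday, so no extension applies.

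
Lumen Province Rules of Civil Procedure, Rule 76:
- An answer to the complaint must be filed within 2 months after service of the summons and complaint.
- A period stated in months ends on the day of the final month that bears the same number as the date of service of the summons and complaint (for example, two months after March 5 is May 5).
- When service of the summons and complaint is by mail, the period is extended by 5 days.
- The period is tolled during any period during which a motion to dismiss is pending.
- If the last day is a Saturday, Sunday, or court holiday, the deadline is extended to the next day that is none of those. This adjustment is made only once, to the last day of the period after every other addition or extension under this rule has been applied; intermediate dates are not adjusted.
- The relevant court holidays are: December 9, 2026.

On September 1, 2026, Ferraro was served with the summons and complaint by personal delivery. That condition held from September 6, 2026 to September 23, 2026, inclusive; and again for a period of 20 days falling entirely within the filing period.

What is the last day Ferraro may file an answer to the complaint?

2 months after September 1, 2026 is November 1, 2026.
Service was not by mail, so no mail extension applies.
From September 6, 2026 through September 23, 2026 inclusive is 18 days; tolling adds 18 days: November 1, 2026 + 18 days = November 19, 2026.
Tolling adds 20 days: November 19, 2026 + 20 days = December 9, 2026.
December 9, 2026 is a listed holiday. The next qualifying day is December 10, 2026.

December 10, 2026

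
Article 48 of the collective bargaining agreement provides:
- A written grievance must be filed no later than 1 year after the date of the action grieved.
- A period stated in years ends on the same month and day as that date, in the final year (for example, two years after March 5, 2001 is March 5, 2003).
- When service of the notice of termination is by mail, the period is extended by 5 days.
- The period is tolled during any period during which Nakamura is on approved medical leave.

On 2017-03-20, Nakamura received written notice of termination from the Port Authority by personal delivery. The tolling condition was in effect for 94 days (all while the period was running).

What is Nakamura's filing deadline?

June 22, 2018

1 year after 2017-03-20 is March 20, 2018.
Service was not by mail, so no mail extension applies.
Tolling adds 94 days: March 20, 2018 + 94 days = June 22, 2018.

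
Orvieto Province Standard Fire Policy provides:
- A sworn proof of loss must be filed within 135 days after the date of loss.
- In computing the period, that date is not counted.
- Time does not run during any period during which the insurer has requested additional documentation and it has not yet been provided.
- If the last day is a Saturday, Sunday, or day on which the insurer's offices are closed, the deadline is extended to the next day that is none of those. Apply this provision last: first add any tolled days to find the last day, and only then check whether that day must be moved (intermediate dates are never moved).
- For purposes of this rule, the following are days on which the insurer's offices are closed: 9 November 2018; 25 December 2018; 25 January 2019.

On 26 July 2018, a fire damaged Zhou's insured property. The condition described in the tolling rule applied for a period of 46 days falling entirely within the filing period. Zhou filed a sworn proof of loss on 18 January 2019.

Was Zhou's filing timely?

135 days after 26 July 2018 is December 8, 2018.
Tolling adds 46 days: December 8, 2018 + 46 days = January 23, 2019.
January 23, 2019 is a Wednesday and not a day on which the insurer's offices are closed, so no extension applies.
The deadline is January 23, 2019; the filing on January 18, 2019 is on or before that date.

Yes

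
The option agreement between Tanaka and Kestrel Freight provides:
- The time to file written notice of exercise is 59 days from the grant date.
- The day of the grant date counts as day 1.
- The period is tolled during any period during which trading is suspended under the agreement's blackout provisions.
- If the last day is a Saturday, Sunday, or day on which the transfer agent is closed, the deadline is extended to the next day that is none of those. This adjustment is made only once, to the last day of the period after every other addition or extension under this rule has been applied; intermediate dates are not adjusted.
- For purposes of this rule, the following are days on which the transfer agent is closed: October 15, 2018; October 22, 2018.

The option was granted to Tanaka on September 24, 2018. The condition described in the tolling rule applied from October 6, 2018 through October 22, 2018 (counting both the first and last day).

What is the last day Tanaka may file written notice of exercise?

December 10, 2018

Counting September 24, 2018 as day 1, day 59 is November 21, 2018.
From October 6, 2018 through October 22, 2018 inclusive is 17 days; tolling adds 17 days: November 21, 2018 + 17 days = December 8, 2018.
December 8, 2018 is Saturday; December 9, 2018 is Sunday. The next qualifying day is December 10, 2018.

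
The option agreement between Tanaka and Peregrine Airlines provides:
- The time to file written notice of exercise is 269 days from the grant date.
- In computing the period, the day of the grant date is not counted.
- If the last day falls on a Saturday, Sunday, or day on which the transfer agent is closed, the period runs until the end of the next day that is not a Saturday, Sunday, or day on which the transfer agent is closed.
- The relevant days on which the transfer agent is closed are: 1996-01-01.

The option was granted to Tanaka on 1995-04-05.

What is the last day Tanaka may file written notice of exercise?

January 2, 1996

269 days after 1995-04-05 is December 30, 1995.
December 30, 1995 is Saturday; December 31, 1995 is Sunday; January 1, 1996 is a listed holiday. The next qualifying day is January 2, 1996.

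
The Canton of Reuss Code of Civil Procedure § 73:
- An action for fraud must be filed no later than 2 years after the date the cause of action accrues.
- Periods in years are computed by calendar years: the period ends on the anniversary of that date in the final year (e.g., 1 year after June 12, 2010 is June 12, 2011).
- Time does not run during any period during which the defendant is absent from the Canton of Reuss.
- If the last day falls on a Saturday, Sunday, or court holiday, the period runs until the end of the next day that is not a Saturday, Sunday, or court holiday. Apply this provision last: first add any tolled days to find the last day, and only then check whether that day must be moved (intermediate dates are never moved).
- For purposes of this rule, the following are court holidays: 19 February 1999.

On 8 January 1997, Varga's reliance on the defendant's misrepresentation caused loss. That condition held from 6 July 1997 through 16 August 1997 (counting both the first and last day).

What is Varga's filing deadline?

2 years after 8 January 1997 is January 8, 1999.
From July 6, 1997 through August 16, 1997 inclusive is 42 days; tolling adds 42 days: January 8, 1999 + 42 days = February 19, 1999.
February 19, 1999 is a listed holiday; February 20, 1999 is Saturday; February 21, 1999 is Sunday. The next qualifying day is February 22, 1999.

February 22, 1999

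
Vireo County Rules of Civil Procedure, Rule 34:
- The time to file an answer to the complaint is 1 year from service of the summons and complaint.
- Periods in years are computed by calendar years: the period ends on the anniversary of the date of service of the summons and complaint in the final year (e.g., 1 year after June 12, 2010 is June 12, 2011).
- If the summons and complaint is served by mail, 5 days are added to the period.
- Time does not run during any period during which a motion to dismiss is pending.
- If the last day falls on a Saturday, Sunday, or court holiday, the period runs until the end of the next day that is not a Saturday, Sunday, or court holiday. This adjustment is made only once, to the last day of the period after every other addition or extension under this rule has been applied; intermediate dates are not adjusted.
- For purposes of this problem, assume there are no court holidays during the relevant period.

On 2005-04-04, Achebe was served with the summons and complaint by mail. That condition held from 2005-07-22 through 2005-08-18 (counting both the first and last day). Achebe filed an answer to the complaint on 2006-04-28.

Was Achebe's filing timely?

1 year after 2005-04-04 is April 4, 2006.
Service was by mail, adding 5 days: April 4, 2006 + 5 days = April 9, 2006.
From July 22, 2005 through August 18, 2005 inclusive is 28 days; tolling adds 28 days: April 9, 2006 + 28 days = May 7, 2006.
May 7, 2006 is Sunday. The next qualifying day is May 8, 2006.
The deadline is May 8, 2006; the filing on April 28, 2006 is on or before that date.

Yes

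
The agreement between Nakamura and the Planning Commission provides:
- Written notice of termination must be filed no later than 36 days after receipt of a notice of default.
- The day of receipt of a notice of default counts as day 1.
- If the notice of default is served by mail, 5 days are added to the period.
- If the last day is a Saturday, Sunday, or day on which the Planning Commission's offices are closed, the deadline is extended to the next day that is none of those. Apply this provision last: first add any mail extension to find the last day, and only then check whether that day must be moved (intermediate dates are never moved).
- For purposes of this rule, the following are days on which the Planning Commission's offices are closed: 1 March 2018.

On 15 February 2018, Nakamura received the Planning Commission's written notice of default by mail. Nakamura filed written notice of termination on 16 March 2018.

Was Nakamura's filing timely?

Yes

Counting 15 February 2018 as day 1, day 36 is March 22, 2018.
Service was by mail, adding 5 days: March 22, 2018 + 5 days = March 27, 2018.
March 27, 2018 is a Tuesday and not a day on which the Planning Commission's offices are closed, so no extension applies.
The deadline is March 27, 2018; the filing on March 16, 2018 is on or before that date.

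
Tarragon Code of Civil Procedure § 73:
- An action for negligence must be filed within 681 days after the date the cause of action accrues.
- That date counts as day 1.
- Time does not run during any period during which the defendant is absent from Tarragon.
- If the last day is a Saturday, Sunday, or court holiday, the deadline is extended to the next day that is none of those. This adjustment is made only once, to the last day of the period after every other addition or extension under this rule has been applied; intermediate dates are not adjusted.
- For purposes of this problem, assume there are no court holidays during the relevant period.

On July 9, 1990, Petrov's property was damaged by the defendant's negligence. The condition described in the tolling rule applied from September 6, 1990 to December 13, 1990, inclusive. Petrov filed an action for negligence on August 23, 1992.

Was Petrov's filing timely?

Yes

Counting July 9, 1990 as day 1, day 681 is May 19, 1992.
From September 6, 1990 through December 13, 1990 inclusive is 99 days; tolling adds 99 days: May 19, 1992 + 99 days = August 26, 1992.
August 26, 1992 is a Wednesday and not a court holiday, so no extension applies.
The deadline is August 26, 1992; the filing on August 23, 1992 is on or before that date.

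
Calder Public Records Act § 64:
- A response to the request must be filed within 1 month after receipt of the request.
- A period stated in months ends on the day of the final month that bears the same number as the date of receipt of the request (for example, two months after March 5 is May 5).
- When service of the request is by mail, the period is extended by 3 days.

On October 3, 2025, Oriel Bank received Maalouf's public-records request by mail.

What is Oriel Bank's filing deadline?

1 month after October 3, 2025 is November 3, 2025.
Service was by mail, adding 3 days: November 3, 2025 + 3 days = November 6, 2025.

November 6, 2025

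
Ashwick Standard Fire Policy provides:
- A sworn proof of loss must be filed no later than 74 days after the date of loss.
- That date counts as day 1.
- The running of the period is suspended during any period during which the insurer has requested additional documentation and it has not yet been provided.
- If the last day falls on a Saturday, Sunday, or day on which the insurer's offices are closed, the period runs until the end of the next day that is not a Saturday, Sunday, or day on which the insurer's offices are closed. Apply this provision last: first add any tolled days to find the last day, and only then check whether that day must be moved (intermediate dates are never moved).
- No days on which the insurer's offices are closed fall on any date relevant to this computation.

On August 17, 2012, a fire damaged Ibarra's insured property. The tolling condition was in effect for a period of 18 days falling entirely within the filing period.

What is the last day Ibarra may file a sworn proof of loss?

November 16, 2012

Counting August 17, 2012 as day 1, day 74 is October 29, 2012.
Tolling adds 18 days: October 29, 2012 + 18 days = November 16, 2012.
November 16, 2012 is a Friday and not a day on which the insurer's offices are closed, so no extension applies.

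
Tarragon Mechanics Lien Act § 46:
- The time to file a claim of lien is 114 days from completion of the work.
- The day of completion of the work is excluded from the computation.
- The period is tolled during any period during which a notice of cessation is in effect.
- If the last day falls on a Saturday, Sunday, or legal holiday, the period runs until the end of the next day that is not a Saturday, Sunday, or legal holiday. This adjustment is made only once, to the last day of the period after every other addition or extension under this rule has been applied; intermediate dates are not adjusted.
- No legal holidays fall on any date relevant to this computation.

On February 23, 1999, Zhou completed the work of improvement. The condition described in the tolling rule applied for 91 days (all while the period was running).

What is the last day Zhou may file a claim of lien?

114 days after February 23, 1999 is June 17, 1999.
Tolling adds 91 days: June 17, 1999 + 91 days = September 16, 1999.
September 16, 1999 is a Thursday and not a legal holiday, so no extension applies.

September 16, 1999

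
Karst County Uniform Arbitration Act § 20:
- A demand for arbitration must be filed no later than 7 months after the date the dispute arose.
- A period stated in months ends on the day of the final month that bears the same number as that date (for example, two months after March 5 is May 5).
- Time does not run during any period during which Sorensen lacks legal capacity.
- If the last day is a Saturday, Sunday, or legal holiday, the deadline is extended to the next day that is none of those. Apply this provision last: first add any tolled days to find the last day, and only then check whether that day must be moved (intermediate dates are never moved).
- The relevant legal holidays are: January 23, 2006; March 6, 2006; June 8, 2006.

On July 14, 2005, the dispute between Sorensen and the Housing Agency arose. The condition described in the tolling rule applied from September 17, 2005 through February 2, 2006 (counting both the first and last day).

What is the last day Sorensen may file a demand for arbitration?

July 3, 2006

7 months after July 14, 2005 is February 14, 2006.
From September 17, 2005 through February 2, 2006 inclusive is 139 days; tolling adds 139 days: February 14, 2006 + 139 days = July 3, 2006.
July 3, 2006 is a Monday and not a legal holiday, so no extension applies.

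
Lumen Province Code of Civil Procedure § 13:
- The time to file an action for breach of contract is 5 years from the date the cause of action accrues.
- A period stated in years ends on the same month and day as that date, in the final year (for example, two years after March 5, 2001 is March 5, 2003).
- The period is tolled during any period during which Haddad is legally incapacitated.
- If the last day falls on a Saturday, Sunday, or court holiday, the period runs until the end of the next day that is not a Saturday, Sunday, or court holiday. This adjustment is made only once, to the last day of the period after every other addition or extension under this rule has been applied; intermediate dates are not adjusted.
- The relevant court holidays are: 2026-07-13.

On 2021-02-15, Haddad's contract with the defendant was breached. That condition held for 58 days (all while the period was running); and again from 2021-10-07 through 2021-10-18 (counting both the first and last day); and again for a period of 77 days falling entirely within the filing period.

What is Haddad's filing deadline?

5 years after 2021-02-15 is February 15, 2026.
Tolling adds 58 days: February 15, 2026 + 58 days = April 14, 2026.
From October 7, 2021 through October 18, 2021 inclusive is 12 days; tolling adds 12 days: April 14, 2026 + 12 days = April 26, 2026.
Tolling adds 77 days: April 26, 2026 + 77 days = July 12, 2026.
July 12, 2026 is Sunday; July 13, 2026 is a listed holiday. The next qualifying day is July 14, 2026.

July 14, 2026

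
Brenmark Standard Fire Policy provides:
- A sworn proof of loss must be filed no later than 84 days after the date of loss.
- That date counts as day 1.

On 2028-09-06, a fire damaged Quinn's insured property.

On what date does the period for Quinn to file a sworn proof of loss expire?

November 28, 2028

Counting 2028-09-06 as day 1, day 84 is November 28, 2028.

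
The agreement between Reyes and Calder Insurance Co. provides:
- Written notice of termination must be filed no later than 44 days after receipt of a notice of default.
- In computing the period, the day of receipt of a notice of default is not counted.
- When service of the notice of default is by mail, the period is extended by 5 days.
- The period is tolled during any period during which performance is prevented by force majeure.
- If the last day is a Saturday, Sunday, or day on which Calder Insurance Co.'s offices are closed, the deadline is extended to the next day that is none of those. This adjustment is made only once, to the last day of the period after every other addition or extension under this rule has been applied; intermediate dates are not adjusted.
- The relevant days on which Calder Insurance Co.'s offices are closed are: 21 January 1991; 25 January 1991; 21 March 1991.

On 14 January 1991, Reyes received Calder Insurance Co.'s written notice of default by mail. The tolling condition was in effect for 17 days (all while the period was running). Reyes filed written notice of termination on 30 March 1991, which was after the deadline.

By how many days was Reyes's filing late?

8 days

44 days after 14 January 1991 is February 27, 1991.
Service was by mail, adding 5 days: February 27, 1991 + 5 days = March 4, 1991.
Tolling adds 17 days: March 4, 1991 + 17 days = March 21, 1991.
March 21, 1991 is a listed holiday. The next qualifying day is March 22, 1991.
The deadline is March 22, 1991; from March 22, 1991 to March 30, 1991 is 8 days.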